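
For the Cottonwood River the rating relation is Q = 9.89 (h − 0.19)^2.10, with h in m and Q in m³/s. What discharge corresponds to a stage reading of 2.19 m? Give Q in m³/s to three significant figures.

42.4 m³/s

Q = 9.89 × (2.19 − 0.19)^2.10 = 9.89 × 2^2.10 = 42.40 m³/s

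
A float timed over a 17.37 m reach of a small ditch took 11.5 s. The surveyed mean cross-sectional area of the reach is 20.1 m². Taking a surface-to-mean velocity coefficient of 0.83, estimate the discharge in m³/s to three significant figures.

v_surface = L / t̄ = 17.37 / 11.5 = 1.510 m/s
v_mean = 0.83 × 1.510 = 1.254 m/s
Q = A × v_mean = 20.1 × 1.254 = 25.20 m³/s

25.2 m³/s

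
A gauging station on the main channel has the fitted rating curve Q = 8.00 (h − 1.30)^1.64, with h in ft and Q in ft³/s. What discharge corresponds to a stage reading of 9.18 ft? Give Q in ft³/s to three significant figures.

236 ft³/s

Q = 8.00 × (9.18 − 1.30)^1.64 = 8.00 × 7.88^1.64 = 236.3 ft³/s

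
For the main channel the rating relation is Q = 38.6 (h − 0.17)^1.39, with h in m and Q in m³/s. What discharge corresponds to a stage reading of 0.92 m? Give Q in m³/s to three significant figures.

25.9 m³/s

Q = 38.6 × (0.92 − 0.17)^1.39 = 38.6 × 0.75^1.39 = 25.88 m³/s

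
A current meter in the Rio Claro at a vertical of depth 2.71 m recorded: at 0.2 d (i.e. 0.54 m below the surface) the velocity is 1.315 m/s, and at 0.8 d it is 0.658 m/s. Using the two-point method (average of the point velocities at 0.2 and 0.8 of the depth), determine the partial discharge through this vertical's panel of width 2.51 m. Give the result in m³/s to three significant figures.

v̄ = (1.315 + 0.658) / 2 = 0.9865 m/s
q = v̄ × d × w = 0.9865 × 2.71 × 2.51 = 6.710 m³/s

6.71 m³/s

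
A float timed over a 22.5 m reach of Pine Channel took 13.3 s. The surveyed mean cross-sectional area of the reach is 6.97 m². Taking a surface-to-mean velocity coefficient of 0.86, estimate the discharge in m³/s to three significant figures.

10.1 m³/s

v_surface = L / t̄ = 22.5 / 13.3 = 1.692 m/s
v_mean = 0.86 × 1.692 = 1.455 m/s
Q = A × v_mean = 6.97 × 1.455 = 10.14 m³/s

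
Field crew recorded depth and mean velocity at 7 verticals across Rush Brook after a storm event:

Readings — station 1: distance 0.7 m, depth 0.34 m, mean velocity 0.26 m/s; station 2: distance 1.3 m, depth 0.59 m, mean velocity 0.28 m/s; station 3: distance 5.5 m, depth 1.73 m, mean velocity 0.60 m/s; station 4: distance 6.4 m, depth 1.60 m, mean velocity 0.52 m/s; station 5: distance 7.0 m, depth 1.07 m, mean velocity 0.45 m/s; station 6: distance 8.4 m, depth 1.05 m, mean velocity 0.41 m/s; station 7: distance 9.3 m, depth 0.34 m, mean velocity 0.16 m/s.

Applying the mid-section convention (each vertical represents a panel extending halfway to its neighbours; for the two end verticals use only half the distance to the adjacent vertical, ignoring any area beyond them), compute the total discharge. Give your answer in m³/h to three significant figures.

w_1 = (1.3 − 0.7)/2 = 0.3 m; q_1 = 0.26 × 0.34 × 0.3 = 0.02652 m³/s
w_2 = (5.5 − 0.7)/2 = 2.4 m; q_2 = 0.28 × 0.59 × 2.4 = 0.3965 m³/s
w_3 = (6.4 − 1.3)/2 = 2.55 m; q_3 = 0.60 × 1.73 × 2.55 = 2.647 m³/s
w_4 = (7.0 − 5.5)/2 = 0.75 m; q_4 = 0.52 × 1.60 × 0.75 = 0.6240 m³/s
w_5 = (8.4 − 6.4)/2 = 1 m; q_5 = 0.45 × 1.07 × 1 = 0.4815 m³/s
w_6 = (9.3 − 7.0)/2 = 1.15 m; q_6 = 0.41 × 1.05 × 1.15 = 0.4951 m³/s
w_7 = (9.3 − 8.4)/2 = 0.45 m; q_7 = 0.16 × 0.34 × 0.45 = 0.02448 m³/s
Q = Σ qᵢ = 4.695 m³/s
= 4.695 × 3600 = 16900 m³/h

16900 m³/h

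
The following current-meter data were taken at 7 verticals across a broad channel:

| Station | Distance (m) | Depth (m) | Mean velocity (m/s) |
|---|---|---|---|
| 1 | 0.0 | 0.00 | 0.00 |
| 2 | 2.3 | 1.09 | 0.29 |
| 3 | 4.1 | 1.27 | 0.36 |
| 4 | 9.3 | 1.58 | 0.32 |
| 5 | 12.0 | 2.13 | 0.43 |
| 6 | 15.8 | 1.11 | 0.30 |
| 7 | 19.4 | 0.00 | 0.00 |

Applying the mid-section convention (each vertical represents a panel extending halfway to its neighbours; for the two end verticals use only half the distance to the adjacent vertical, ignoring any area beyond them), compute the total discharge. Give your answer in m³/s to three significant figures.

w_2 = (4.1 − 0.0)/2 = 2.05 m; q_2 = 0.29 × 1.09 × 2.05 = 0.6480 m³/s
w_3 = (9.3 − 2.3)/2 = 3.5 m; q_3 = 0.36 × 1.27 × 3.5 = 1.600 m³/s
w_4 = (12.0 − 4.1)/2 = 3.95 m; q_4 = 0.32 × 1.58 × 3.95 = 1.997 m³/s
w_5 = (15.8 − 9.3)/2 = 3.25 m; q_5 = 0.43 × 2.13 × 3.25 = 2.977 m³/s
w_6 = (19.4 − 12.0)/2 = 3.7 m; q_6 = 0.30 × 1.11 × 3.7 = 1.232 m³/s
Stations 1, 7 contribute zero (depth or velocity is 0).
Q = Σ qᵢ = 8.454 m³/s

8.45 m³/s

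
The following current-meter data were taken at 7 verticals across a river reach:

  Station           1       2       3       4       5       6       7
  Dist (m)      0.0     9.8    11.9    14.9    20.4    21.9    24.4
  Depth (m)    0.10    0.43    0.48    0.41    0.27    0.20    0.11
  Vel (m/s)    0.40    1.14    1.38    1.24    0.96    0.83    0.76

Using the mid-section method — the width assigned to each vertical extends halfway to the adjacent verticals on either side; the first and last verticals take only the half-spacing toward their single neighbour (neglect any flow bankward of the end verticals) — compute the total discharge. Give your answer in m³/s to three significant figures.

w_1 = (9.8 − 0.0)/2 = 4.9 m; q_1 = 0.40 × 0.10 × 4.9 = 0.1960 m³/s
w_2 = (11.9 − 0.0)/2 = 5.95 m; q_2 = 1.14 × 0.43 × 5.95 = 2.917 m³/s
w_3 = (14.9 − 9.8)/2 = 2.55 m; q_3 = 1.38 × 0.48 × 2.55 = 1.689 m³/s
w_4 = (20.4 − 11.9)/2 = 4.25 m; q_4 = 1.24 × 0.41 × 4.25 = 2.161 m³/s
w_5 = (21.9 − 14.9)/2 = 3.5 m; q_5 = 0.96 × 0.27 × 3.5 = 0.9072 m³/s
w_6 = (24.4 − 20.4)/2 = 2 m; q_6 = 0.83 × 0.20 × 2 = 0.3320 m³/s
w_7 = (24.4 − 21.9)/2 = 1.25 m; q_7 = 0.76 × 0.11 × 1.25 = 0.1045 m³/s
Q = Σ qᵢ = 8.306 m³/s

8.31 m³/s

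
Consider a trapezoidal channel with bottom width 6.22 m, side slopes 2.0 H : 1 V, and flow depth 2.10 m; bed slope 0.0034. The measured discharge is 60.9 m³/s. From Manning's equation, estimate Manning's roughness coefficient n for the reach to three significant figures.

0.0262

A = (b + z·y)·y = (6.22 + 2.0×2.10)×2.10 = 21.88 m²
P = b + 2y√(1+z²) = 6.22 + 2×2.10×√(1+2.0²) = 15.61 m
R = A/P = 21.88/15.61 = 1.402 m
n = (1/Q)·A·R^(2/3)·S^(1/2) = (1/60.9) × 21.88 × 1.252 × 0.05831 = 0.02624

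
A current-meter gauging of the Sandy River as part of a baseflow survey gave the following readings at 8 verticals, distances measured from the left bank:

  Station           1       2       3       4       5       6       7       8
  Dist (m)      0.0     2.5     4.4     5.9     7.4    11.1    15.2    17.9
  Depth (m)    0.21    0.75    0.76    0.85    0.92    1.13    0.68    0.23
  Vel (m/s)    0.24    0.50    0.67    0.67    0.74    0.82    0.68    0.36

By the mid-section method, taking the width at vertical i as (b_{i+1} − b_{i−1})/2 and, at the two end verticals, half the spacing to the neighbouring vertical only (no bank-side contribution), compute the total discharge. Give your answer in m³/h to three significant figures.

w_1 = (2.5 − 0.0)/2 = 1.25 m; q_1 = 0.24 × 0.21 × 1.25 = 0.06300 m³/s
w_2 = (4.4 − 0.0)/2 = 2.2 m; q_2 = 0.50 × 0.75 × 2.2 = 0.8250 m³/s
w_3 = (5.9 − 2.5)/2 = 1.7 m; q_3 = 0.67 × 0.76 × 1.7 = 0.8656 m³/s
w_4 = (7.4 − 4.4)/2 = 1.5 m; q_4 = 0.67 × 0.85 × 1.5 = 0.8543 m³/s
w_5 = (11.1 − 5.9)/2 = 2.6 m; q_5 = 0.74 × 0.92 × 2.6 = 1.770 m³/s
w_6 = (15.2 − 7.4)/2 = 3.9 m; q_6 = 0.82 × 1.13 × 3.9 = 3.614 m³/s
w_7 = (17.9 − 11.1)/2 = 3.4 m; q_7 = 0.68 × 0.68 × 3.4 = 1.572 m³/s
w_8 = (17.9 − 15.2)/2 = 1.35 m; q_8 = 0.36 × 0.23 × 1.35 = 0.1118 m³/s
Q = Σ qᵢ = 9.676 m³/s
= 9.676 × 3600 = 34830 m³/h

34800 m³/h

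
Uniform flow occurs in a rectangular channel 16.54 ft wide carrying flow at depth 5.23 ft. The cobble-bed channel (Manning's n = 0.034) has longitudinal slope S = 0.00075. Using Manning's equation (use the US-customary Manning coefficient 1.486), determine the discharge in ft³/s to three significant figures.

A = b·y = 16.54 × 5.23 = 86.50 ft²
P = b + 2y = 16.54 + 2×5.23 = 27.00 ft
R = A/P = 86.50/27.00 = 3.204 ft
Q = (1.486/n)·A·R^(2/3)·S^(1/2) = (1.486/0.034) × 86.50 × 3.204^(2/3) × 0.00075^(1/2) = 225.0 ft³/s

225 ft³/s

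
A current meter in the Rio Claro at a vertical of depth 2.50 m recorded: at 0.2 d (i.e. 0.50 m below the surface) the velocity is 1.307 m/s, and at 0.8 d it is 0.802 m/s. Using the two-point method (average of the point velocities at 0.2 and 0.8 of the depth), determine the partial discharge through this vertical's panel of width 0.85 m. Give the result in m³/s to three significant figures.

v̄ = (1.307 + 0.802) / 2 = 1.055 m/s
q = v̄ × d × w = 1.055 × 2.50 × 0.85 = 2.241 m³/s

2.24 m³/s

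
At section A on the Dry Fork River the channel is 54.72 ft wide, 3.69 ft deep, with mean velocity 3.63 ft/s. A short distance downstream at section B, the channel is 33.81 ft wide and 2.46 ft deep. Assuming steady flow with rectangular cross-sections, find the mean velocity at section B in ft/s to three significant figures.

Q = A₁V₁ = (54.72×3.69) × 3.63 = 733.0 ft³/s
A₂ = 33.81 × 2.46 = 83.17 ft²
V₂ = Q/A₂ = 733.0/83.17 = 8.812 ft/s

8.81 ft/s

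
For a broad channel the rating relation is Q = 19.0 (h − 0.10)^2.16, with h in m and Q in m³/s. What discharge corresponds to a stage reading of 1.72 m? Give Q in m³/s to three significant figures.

Q = 19.0 × (1.72 − 0.10)^2.16 = 19.0 × 1.62^2.16 = 53.86 m³/s

53.9 m³/s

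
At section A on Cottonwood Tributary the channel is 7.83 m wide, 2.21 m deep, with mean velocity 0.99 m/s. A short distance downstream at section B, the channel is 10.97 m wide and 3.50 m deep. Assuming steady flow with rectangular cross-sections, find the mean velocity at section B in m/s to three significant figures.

0.446 m/s

Q = A₁V₁ = (7.83×2.21) × 0.99 = 17.13 m³/s
A₂ = 10.97 × 3.50 = 38.40 m²
V₂ = Q/A₂ = 17.13/38.40 = 0.4462 m/s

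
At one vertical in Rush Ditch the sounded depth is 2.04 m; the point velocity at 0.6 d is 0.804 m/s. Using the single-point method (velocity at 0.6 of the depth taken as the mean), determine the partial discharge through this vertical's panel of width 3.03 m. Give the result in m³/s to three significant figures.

v̄ = v₀.₆ = 0.804 m/s
q = v̄ × d × w = 0.8040 × 2.04 × 3.03 = 4.970 m³/s

4.97 m³/s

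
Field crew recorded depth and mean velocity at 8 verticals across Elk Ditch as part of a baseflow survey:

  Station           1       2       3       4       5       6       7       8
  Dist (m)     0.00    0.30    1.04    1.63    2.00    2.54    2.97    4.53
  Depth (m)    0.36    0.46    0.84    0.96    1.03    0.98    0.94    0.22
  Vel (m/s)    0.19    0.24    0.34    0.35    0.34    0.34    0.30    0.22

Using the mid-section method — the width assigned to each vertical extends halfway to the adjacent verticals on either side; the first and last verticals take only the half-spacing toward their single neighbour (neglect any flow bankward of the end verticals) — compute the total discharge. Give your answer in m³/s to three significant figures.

1.06 m³/s

w_1 = (0.30 − 0.00)/2 = 0.15 m; q_1 = 0.19 × 0.36 × 0.15 = 0.01026 m³/s
w_2 = (1.04 − 0.00)/2 = 0.52 m; q_2 = 0.24 × 0.46 × 0.52 = 0.05741 m³/s
w_3 = (1.63 − 0.30)/2 = 0.665 m; q_3 = 0.34 × 0.84 × 0.665 = 0.1899 m³/s
w_4 = (2.00 − 1.04)/2 = 0.48 m; q_4 = 0.35 × 0.96 × 0.48 = 0.1613 m³/s
w_5 = (2.54 − 1.63)/2 = 0.455 m; q_5 = 0.34 × 1.03 × 0.455 = 0.1593 m³/s
w_6 = (2.97 − 2.00)/2 = 0.485 m; q_6 = 0.34 × 0.98 × 0.485 = 0.1616 m³/s
w_7 = (4.53 − 2.54)/2 = 0.995 m; q_7 = 0.30 × 0.94 × 0.995 = 0.2806 m³/s
w_8 = (4.53 − 2.97)/2 = 0.78 m; q_8 = 0.22 × 0.22 × 0.78 = 0.03775 m³/s
Q = Σ qᵢ = 1.058 m³/s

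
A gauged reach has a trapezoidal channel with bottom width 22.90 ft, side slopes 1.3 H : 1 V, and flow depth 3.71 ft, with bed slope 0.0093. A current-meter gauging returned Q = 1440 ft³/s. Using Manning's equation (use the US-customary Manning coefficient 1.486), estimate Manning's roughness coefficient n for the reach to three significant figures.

A = (b + z·y)·y = (22.90 + 1.3×3.71)×3.71 = 102.9 ft²
P = b + 2y√(1+z²) = 22.90 + 2×3.71×√(1+1.3²) = 35.07 ft
R = A/P = 102.9/35.07 = 2.933 ft
n = (1.486/Q)·A·R^(2/3)·S^(1/2) = (1.486/1440) × 102.9 × 2.049 × 0.09644 = 0.02097

0.0210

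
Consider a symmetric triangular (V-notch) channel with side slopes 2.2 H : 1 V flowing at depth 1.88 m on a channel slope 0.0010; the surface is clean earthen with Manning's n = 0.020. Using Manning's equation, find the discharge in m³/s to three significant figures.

11.1 m³/s

A = z·y² = 2.2×1.88² = 7.776 m²
P = 2y√(1+z²) = 2×1.88×√(1+2.2²) = 9.086 m
R = A/P = 7.776/9.086 = 0.8557 m
Q = (1/n)·A·R^(2/3)·S^(1/2) = (1/0.020) × 7.776 × 0.8557^(2/3) × 0.0010^(1/2) = 11.08 m³/s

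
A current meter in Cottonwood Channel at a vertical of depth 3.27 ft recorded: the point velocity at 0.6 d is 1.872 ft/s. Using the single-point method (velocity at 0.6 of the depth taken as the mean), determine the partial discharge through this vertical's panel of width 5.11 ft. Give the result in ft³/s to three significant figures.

v̄ = v₀.₆ = 1.872 ft/s
q = v̄ × d × w = 1.872 × 3.27 × 5.11 = 31.28 ft³/s

31.3 ft³/s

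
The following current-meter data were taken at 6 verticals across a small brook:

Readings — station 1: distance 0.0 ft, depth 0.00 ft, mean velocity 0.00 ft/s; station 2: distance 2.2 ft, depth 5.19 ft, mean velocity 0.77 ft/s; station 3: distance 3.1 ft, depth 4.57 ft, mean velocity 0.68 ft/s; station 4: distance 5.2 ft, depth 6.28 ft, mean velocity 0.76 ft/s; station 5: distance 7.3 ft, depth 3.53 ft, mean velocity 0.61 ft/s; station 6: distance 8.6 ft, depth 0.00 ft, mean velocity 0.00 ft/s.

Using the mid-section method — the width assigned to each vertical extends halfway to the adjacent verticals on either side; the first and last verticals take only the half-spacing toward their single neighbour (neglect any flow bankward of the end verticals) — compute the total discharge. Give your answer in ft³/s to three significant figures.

24.5 ft³/s

w_2 = (3.1 − 0.0)/2 = 1.55 ft; q_2 = 0.77 × 5.19 × 1.55 = 6.194 ft³/s
w_3 = (5.2 − 2.2)/2 = 1.5 ft; q_3 = 0.68 × 4.57 × 1.5 = 4.661 ft³/s
w_4 = (7.3 − 3.1)/2 = 2.1 ft; q_4 = 0.76 × 6.28 × 2.1 = 10.02 ft³/s
w_5 = (8.6 − 5.2)/2 = 1.7 ft; q_5 = 0.61 × 3.53 × 1.7 = 3.661 ft³/s
Stations 1, 6 contribute zero (depth or velocity is 0).
Q = Σ qᵢ = 24.54 ft³/s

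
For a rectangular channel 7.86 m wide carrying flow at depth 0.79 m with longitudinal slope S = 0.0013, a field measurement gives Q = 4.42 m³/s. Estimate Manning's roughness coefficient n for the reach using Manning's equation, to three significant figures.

0.0383

A = b·y = 7.86 × 0.79 = 6.209 m²
P = b + 2y = 7.86 + 2×0.79 = 9.440 m
R = A/P = 6.209/9.440 = 0.6578 m
n = (1/Q)·A·R^(2/3)·S^(1/2) = (1/4.42) × 6.209 × 0.7563 × 0.03606 = 0.03831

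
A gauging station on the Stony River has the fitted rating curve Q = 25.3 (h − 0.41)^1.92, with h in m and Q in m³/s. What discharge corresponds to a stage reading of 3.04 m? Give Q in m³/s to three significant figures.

Q = 25.3 × (3.04 − 0.41)^1.92 = 25.3 × 2.63^1.92 = 162.0 m³/s

162 m³/s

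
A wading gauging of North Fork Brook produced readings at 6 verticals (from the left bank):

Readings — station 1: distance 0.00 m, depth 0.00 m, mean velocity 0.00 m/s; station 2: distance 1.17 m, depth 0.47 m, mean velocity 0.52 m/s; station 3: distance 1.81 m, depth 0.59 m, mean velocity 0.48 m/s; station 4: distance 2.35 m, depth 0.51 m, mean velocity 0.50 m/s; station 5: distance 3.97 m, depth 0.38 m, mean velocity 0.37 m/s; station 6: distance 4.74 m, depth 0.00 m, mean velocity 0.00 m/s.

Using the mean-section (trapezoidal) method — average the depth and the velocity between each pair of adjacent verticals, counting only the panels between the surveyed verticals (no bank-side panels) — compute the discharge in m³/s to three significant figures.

0.727 m³/s

Panel 1-2: Δb = 1.17 m, d̄ = (0.00+0.47)/2 = 0.235, v̄ = (0.00+0.52)/2 = 0.26 → q = 1.17×0.235×0.26 = 0.07149 m³/s
Panel 2-3: Δb = 0.64 m, d̄ = (0.47+0.59)/2 = 0.53, v̄ = (0.52+0.48)/2 = 0.5 → q = 0.64×0.53×0.5 = 0.1696 m³/s
Panel 3-4: Δb = 0.54 m, d̄ = (0.59+0.51)/2 = 0.55, v̄ = (0.48+0.50)/2 = 0.49 → q = 0.54×0.55×0.49 = 0.1455 m³/s
Panel 4-5: Δb = 1.62 m, d̄ = (0.51+0.38)/2 = 0.445, v̄ = (0.50+0.37)/2 = 0.435 → q = 1.62×0.445×0.435 = 0.3136 m³/s
Panel 5-6: Δb = 0.77 m, d̄ = (0.38+0.00)/2 = 0.19, v̄ = (0.37+0.00)/2 = 0.185 → q = 0.77×0.19×0.185 = 0.02707 m³/s
Q = Σ q = 0.7273 m³/s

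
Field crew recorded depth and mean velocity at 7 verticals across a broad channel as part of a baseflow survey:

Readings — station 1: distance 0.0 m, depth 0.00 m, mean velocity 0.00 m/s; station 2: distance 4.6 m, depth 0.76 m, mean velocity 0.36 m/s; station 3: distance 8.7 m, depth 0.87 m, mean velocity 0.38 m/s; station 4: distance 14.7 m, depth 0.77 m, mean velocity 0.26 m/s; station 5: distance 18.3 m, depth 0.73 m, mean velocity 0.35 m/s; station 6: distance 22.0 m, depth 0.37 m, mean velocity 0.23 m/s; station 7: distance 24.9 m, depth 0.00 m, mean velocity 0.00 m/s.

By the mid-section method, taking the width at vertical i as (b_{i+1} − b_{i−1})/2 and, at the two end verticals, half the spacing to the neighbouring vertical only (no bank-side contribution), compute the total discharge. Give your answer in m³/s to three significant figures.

5.03 m³/s

w_2 = (8.7 − 0.0)/2 = 4.35 m; q_2 = 0.36 × 0.76 × 4.35 = 1.190 m³/s
w_3 = (14.7 − 4.6)/2 = 5.05 m; q_3 = 0.38 × 0.87 × 5.05 = 1.670 m³/s
w_4 = (18.3 − 8.7)/2 = 4.8 m; q_4 = 0.26 × 0.77 × 4.8 = 0.9610 m³/s
w_5 = (22.0 − 14.7)/2 = 3.65 m; q_5 = 0.35 × 0.73 × 3.65 = 0.9326 m³/s
w_6 = (24.9 − 18.3)/2 = 3.3 m; q_6 = 0.23 × 0.37 × 3.3 = 0.2808 m³/s
Stations 1, 7 contribute zero (depth or velocity is 0).
Q = Σ qᵢ = 5.034 m³/s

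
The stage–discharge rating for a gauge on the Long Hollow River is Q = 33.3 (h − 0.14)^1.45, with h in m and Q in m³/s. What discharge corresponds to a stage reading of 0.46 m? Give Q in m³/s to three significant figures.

Q = 33.3 × (0.46 − 0.14)^1.45 = 33.3 × 0.32^1.45 = 6.381 m³/s

6.38 m³/s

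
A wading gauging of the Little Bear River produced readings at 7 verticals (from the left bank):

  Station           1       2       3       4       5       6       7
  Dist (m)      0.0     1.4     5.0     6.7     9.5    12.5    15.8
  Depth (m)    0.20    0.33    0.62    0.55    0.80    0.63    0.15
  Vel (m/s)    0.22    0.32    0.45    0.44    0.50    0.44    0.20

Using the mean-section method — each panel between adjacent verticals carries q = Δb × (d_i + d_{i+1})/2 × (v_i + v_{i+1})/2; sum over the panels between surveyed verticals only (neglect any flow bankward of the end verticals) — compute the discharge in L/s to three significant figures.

3510 L/s

Panel 1-2: Δb = 1.4 m, d̄ = (0.20+0.33)/2 = 0.265, v̄ = (0.22+0.32)/2 = 0.27 → q = 1.4×0.265×0.27 = 0.1002 m³/s
Panel 2-3: Δb = 3.6 m, d̄ = (0.33+0.62)/2 = 0.475, v̄ = (0.32+0.45)/2 = 0.385 → q = 3.6×0.475×0.385 = 0.6584 m³/s
Panel 3-4: Δb = 1.7 m, d̄ = (0.62+0.55)/2 = 0.585, v̄ = (0.45+0.44)/2 = 0.445 → q = 1.7×0.585×0.445 = 0.4426 m³/s
Panel 4-5: Δb = 2.8 m, d̄ = (0.55+0.80)/2 = 0.675, v̄ = (0.44+0.50)/2 = 0.47 → q = 2.8×0.675×0.47 = 0.8883 m³/s
Panel 5-6: Δb = 3 m, d̄ = (0.80+0.63)/2 = 0.715, v̄ = (0.50+0.44)/2 = 0.47 → q = 3×0.715×0.47 = 1.008 m³/s
Panel 6-7: Δb = 3.3 m, d̄ = (0.63+0.15)/2 = 0.39, v̄ = (0.44+0.20)/2 = 0.32 → q = 3.3×0.39×0.32 = 0.4118 m³/s
Q = Σ q = 3.509 m³/s
= 3.509 × 1000 = 3509 L/s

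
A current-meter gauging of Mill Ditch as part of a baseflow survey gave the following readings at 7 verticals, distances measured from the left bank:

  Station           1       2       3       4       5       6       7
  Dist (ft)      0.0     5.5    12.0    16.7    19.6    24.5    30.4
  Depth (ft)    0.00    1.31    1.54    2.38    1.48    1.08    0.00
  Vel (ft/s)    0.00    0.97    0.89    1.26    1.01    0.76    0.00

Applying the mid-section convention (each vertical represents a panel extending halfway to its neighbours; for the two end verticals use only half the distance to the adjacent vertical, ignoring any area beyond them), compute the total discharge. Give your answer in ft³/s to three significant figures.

37.0 ft³/s

w_2 = (12.0 − 0.0)/2 = 6 ft; q_2 = 0.97 × 1.31 × 6 = 7.624 ft³/s
w_3 = (16.7 − 5.5)/2 = 5.6 ft; q_3 = 0.89 × 1.54 × 5.6 = 7.675 ft³/s
w_4 = (19.6 − 12.0)/2 = 3.8 ft; q_4 = 1.26 × 2.38 × 3.8 = 11.40 ft³/s
w_5 = (24.5 − 16.7)/2 = 3.9 ft; q_5 = 1.01 × 1.48 × 3.9 = 5.830 ft³/s
w_6 = (30.4 − 19.6)/2 = 5.4 ft; q_6 = 0.76 × 1.08 × 5.4 = 4.432 ft³/s
Stations 1, 7 contribute zero (depth or velocity is 0).
Q = Σ qᵢ = 36.96 ft³/s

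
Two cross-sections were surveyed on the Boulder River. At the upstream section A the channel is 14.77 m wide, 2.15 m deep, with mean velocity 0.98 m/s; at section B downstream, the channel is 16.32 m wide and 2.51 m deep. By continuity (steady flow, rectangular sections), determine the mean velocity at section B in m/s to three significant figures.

Q = A₁V₁ = (14.77×2.15) × 0.98 = 31.12 m³/s
A₂ = 16.32 × 2.51 = 40.96 m²
V₂ = Q/A₂ = 31.12/40.96 = 0.7597 m/s

0.760 m/s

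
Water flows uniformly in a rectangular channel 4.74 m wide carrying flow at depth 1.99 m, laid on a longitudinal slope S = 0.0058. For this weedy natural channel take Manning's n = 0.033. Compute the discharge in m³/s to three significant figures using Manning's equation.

A = b·y = 4.74 × 1.99 = 9.433 m²
P = b + 2y = 4.74 + 2×1.99 = 8.720 m
R = A/P = 9.433/8.720 = 1.082 m
Q = (1/n)·A·R^(2/3)·S^(1/2) = (1/0.033) × 9.433 × 1.082^(2/3) × 0.0058^(1/2) = 22.94 m³/s

22.9 m³/s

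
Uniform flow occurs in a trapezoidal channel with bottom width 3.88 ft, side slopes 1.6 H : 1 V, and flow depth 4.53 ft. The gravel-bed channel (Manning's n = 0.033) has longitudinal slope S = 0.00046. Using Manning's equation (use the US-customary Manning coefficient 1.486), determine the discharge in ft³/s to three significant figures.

87.4 ft³/s

A = (b + z·y)·y = (3.88 + 1.6×4.53)×4.53 = 50.41 ft²
P = b + 2y√(1+z²) = 3.88 + 2×4.53×√(1+1.6²) = 20.97 ft
R = A/P = 50.41/20.97 = 2.403 ft
Q = (1.486/n)·A·R^(2/3)·S^(1/2) = (1.486/0.033) × 50.41 × 2.403^(2/3) × 0.00046^(1/2) = 87.35 ft³/s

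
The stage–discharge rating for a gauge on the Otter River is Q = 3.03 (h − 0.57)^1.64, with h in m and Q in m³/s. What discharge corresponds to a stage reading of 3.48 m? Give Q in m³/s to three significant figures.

17.5 m³/s

Q = 3.03 × (3.48 − 0.57)^1.64 = 3.03 × 2.91^1.64 = 17.47 m³/s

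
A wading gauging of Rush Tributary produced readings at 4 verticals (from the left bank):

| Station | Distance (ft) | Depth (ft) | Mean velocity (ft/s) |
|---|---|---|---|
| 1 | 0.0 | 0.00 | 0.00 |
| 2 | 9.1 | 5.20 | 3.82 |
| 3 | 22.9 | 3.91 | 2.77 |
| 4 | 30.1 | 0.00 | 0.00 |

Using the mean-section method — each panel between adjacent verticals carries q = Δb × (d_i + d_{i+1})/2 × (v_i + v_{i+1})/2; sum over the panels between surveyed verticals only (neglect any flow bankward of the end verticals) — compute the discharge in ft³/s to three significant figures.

272 ft³/s

Panel 1-2: Δb = 9.1 ft, d̄ = (0.00+5.20)/2 = 2.6, v̄ = (0.00+3.82)/2 = 1.91 → q = 9.1×2.6×1.91 = 45.19 ft³/s
Panel 2-3: Δb = 13.8 ft, d̄ = (5.20+3.91)/2 = 4.555, v̄ = (3.82+2.77)/2 = 3.295 → q = 13.8×4.555×3.295 = 207.1 ft³/s
Panel 3-4: Δb = 7.2 ft, d̄ = (3.91+0.00)/2 = 1.955, v̄ = (2.77+0.00)/2 = 1.385 → q = 7.2×1.955×1.385 = 19.50 ft³/s
Q = Σ q = 271.8 ft³/s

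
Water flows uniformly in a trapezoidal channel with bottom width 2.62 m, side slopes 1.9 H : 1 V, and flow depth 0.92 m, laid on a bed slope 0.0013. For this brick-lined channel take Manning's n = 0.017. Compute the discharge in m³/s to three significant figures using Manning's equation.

A = (b + z·y)·y = (2.62 + 1.9×0.92)×0.92 = 4.019 m²
P = b + 2y√(1+z²) = 2.62 + 2×0.92×√(1+1.9²) = 6.571 m
R = A/P = 4.019/6.571 = 0.6116 m
Q = (1/n)·A·R^(2/3)·S^(1/2) = (1/0.017) × 4.019 × 0.6116^(2/3) × 0.0013^(1/2) = 6.141 m³/s

6.14 m³/s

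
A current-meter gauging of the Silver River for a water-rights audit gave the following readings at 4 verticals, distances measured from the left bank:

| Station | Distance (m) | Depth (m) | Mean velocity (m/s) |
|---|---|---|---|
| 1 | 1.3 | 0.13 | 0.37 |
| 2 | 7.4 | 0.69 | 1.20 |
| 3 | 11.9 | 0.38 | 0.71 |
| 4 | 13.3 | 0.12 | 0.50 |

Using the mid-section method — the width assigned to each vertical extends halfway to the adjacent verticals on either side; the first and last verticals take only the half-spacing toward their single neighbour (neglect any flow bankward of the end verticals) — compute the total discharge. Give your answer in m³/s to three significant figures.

w_1 = (7.4 − 1.3)/2 = 3.05 m; q_1 = 0.37 × 0.13 × 3.05 = 0.1467 m³/s
w_2 = (11.9 − 1.3)/2 = 5.3 m; q_2 = 1.20 × 0.69 × 5.3 = 4.388 m³/s
w_3 = (13.3 − 7.4)/2 = 2.95 m; q_3 = 0.71 × 0.38 × 2.95 = 0.7959 m³/s
w_4 = (13.3 − 11.9)/2 = 0.7 m; q_4 = 0.50 × 0.12 × 0.7 = 0.04200 m³/s
Q = Σ qᵢ = 5.373 m³/s

5.37 m³/s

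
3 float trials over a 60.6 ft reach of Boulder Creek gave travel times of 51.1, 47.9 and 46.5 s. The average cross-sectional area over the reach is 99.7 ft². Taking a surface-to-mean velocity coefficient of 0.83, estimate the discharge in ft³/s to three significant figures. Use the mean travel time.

103 ft³/s

t̄ = (51.1 + 47.9 + 46.5) / 3 = 48.5 s
v_surface = L / t̄ = 60.6 / 48.5 = 1.249 ft/s
v_mean = 0.83 × 1.249 = 1.037 ft/s
Q = A × v_mean = 99.7 × 1.037 = 103.4 ft³/s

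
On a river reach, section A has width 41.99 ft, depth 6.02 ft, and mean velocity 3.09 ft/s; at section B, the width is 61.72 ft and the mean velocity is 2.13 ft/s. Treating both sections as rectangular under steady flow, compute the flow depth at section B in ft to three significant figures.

Q = A₁V₁ = (41.99×6.02) × 3.09 = 781.1 ft³/s
d₂ = Q/(b₂ V₂) = 781.1/(61.72×2.13) = 5.941 ft

5.94 ft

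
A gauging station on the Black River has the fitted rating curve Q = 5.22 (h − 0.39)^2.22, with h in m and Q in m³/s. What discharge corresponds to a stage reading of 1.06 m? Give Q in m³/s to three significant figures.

2.15 m³/s

Q = 5.22 × (1.06 − 0.39)^2.22 = 5.22 × 0.67^2.22 = 2.146 m³/s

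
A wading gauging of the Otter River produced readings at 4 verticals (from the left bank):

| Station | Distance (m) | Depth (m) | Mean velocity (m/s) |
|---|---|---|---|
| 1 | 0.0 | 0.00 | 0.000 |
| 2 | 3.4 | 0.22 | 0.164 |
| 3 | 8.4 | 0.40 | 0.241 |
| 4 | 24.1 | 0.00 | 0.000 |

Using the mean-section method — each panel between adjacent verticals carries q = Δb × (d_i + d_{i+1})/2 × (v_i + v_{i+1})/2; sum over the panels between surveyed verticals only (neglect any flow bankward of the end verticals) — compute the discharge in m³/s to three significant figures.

0.723 m³/s

Panel 1-2: Δb = 3.4 m, d̄ = (0.00+0.22)/2 = 0.11, v̄ = (0.000+0.164)/2 = 0.082 → q = 3.4×0.11×0.082 = 0.03067 m³/s
Panel 2-3: Δb = 5 m, d̄ = (0.22+0.40)/2 = 0.31, v̄ = (0.164+0.241)/2 = 0.2025 → q = 5×0.31×0.2025 = 0.3139 m³/s
Panel 3-4: Δb = 15.7 m, d̄ = (0.40+0.00)/2 = 0.2, v̄ = (0.241+0.000)/2 = 0.1205 → q = 15.7×0.2×0.1205 = 0.3784 m³/s
Q = Σ q = 0.7229 m³/s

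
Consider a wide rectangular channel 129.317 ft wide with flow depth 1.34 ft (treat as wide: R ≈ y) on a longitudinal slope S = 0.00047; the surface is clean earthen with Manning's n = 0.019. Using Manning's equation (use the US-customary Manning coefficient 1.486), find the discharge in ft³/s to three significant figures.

A = b·y = 129.317 × 1.34 = 173.3 ft²
Wide channel: R ≈ y = 1.34 ft
Q = (1.486/n)·A·R^(2/3)·S^(1/2) = (1.486/0.019) × 173.3 × 1.340^(2/3) × 0.00047^(1/2) = 357.1 ft³/s

357 ft³/s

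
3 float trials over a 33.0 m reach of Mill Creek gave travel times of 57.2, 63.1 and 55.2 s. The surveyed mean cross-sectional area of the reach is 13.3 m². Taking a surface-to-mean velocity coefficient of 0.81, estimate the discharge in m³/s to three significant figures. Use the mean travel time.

t̄ = (57.2 + 63.1 + 55.2) / 3 = 58.5 s
v_surface = L / t̄ = 33.0 / 58.5 = 0.5641 m/s
v_mean = 0.81 × 0.5641 = 0.4569 m/s
Q = A × v_mean = 13.3 × 0.4569 = 6.077 m³/s

6.08 m³/s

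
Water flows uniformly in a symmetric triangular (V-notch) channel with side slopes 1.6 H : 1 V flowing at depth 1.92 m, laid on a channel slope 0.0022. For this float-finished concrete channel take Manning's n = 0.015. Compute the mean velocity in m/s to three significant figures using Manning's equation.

A = z·y² = 1.6×1.92² = 5.898 m²
P = 2y√(1+z²) = 2×1.92×√(1+1.6²) = 7.245 m
R = A/P = 5.898/7.245 = 0.8141 m
Q = (1/n)·A·R^(2/3)·S^(1/2) = (1/0.015) × 5.898 × 0.8141^(2/3) × 0.0022^(1/2) = 16.08 m³/s
V = Q/A = 16.08/5.898 = 2.726 m/s

2.73 m/s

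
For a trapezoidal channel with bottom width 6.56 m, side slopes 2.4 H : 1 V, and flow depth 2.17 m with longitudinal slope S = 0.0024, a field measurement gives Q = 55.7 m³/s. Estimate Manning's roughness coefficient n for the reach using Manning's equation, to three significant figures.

A = (b + z·y)·y = (6.56 + 2.4×2.17)×2.17 = 25.54 m²
P = b + 2y√(1+z²) = 6.56 + 2×2.17×√(1+2.4²) = 17.84 m
R = A/P = 25.54/17.84 = 1.431 m
n = (1/Q)·A·R^(2/3)·S^(1/2) = (1/55.7) × 25.54 × 1.270 × 0.04899 = 0.02852

0.0285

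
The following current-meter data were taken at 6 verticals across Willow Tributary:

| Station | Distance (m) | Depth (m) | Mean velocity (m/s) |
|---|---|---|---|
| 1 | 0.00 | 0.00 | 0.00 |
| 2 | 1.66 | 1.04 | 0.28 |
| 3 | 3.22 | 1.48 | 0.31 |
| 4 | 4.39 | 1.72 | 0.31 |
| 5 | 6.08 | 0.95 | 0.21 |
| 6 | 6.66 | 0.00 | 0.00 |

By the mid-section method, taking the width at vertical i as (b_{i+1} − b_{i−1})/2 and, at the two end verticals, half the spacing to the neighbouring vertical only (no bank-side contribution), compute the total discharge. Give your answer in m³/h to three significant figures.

w_2 = (3.22 − 0.00)/2 = 1.61 m; q_2 = 0.28 × 1.04 × 1.61 = 0.4688 m³/s
w_3 = (4.39 − 1.66)/2 = 1.365 m; q_3 = 0.31 × 1.48 × 1.365 = 0.6263 m³/s
w_4 = (6.08 − 3.22)/2 = 1.43 m; q_4 = 0.31 × 1.72 × 1.43 = 0.7625 m³/s
w_5 = (6.66 − 4.39)/2 = 1.135 m; q_5 = 0.21 × 0.95 × 1.135 = 0.2264 m³/s
Stations 1, 6 contribute zero (depth or velocity is 0).
Q = Σ qᵢ = 2.084 m³/s
= 2.084 × 3600 = 7502 m³/h

7500 m³/h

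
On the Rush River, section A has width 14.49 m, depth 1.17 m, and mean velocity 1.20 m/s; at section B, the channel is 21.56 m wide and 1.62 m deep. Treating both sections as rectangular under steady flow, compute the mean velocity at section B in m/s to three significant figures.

0.582 m/s

Q = A₁V₁ = (14.49×1.17) × 1.20 = 20.34 m³/s
A₂ = 21.56 × 1.62 = 34.93 m²
V₂ = Q/A₂ = 20.34/34.93 = 0.5825 m/s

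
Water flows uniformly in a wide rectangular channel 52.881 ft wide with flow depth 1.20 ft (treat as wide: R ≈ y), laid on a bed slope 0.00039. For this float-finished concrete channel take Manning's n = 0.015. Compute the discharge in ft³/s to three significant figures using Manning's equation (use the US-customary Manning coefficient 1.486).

A = b·y = 52.881 × 1.20 = 63.46 ft²
Wide channel: R ≈ y = 1.20 ft
Q = (1.486/n)·A·R^(2/3)·S^(1/2) = (1.486/0.015) × 63.46 × 1.200^(2/3) × 0.00039^(1/2) = 140.2 ft³/s

140 ft³/s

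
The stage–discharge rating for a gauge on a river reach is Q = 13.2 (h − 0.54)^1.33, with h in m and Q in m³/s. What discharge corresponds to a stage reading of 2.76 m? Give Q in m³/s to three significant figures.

Q = 13.2 × (2.76 − 0.54)^1.33 = 13.2 × 2.22^1.33 = 38.13 m³/s

38.1 m³/s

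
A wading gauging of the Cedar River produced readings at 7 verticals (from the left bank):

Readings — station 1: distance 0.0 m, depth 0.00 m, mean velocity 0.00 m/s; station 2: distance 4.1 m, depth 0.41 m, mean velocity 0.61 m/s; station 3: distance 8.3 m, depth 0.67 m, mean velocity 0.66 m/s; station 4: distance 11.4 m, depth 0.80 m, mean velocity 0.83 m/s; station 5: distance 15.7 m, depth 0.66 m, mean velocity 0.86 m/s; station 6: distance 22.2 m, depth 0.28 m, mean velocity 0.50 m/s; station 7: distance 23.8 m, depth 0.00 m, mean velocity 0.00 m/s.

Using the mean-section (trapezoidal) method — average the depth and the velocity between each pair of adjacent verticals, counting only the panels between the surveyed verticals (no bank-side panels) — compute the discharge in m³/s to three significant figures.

8.18 m³/s

Panel 1-2: Δb = 4.1 m, d̄ = (0.00+0.41)/2 = 0.205, v̄ = (0.00+0.61)/2 = 0.305 → q = 4.1×0.205×0.305 = 0.2564 m³/s
Panel 2-3: Δb = 4.2 m, d̄ = (0.41+0.67)/2 = 0.54, v̄ = (0.61+0.66)/2 = 0.635 → q = 4.2×0.54×0.635 = 1.440 m³/s
Panel 3-4: Δb = 3.1 m, d̄ = (0.67+0.80)/2 = 0.735, v̄ = (0.66+0.83)/2 = 0.745 → q = 3.1×0.735×0.745 = 1.697 m³/s
Panel 4-5: Δb = 4.3 m, d̄ = (0.80+0.66)/2 = 0.73, v̄ = (0.83+0.86)/2 = 0.845 → q = 4.3×0.73×0.845 = 2.652 m³/s
Panel 5-6: Δb = 6.5 m, d̄ = (0.66+0.28)/2 = 0.47, v̄ = (0.86+0.50)/2 = 0.68 → q = 6.5×0.47×0.68 = 2.077 m³/s
Panel 6-7: Δb = 1.6 m, d̄ = (0.28+0.00)/2 = 0.14, v̄ = (0.50+0.00)/2 = 0.25 → q = 1.6×0.14×0.25 = 0.05600 m³/s
Q = Σ q = 8.180 m³/s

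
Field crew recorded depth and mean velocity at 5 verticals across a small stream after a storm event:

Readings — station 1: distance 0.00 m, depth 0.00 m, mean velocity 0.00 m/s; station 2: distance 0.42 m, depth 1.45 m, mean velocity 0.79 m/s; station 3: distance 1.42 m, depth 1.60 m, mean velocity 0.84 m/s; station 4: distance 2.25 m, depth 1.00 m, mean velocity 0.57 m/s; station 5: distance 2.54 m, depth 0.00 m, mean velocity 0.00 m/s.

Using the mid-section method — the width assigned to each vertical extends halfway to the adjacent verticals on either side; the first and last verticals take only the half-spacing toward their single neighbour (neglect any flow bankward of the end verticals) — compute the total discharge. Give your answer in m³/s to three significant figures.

w_2 = (1.42 − 0.00)/2 = 0.71 m; q_2 = 0.79 × 1.45 × 0.71 = 0.8133 m³/s
w_3 = (2.25 − 0.42)/2 = 0.915 m; q_3 = 0.84 × 1.60 × 0.915 = 1.230 m³/s
w_4 = (2.54 − 1.42)/2 = 0.56 m; q_4 = 0.57 × 1.00 × 0.56 = 0.3192 m³/s
Stations 1, 5 contribute zero (depth or velocity is 0).
Q = Σ qᵢ = 2.362 m³/s

2.36 m³/s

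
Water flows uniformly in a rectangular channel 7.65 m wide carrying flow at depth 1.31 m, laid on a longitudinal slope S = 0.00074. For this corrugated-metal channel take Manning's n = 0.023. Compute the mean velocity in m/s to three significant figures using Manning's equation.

A = b·y = 7.65 × 1.31 = 10.02 m²
P = b + 2y = 7.65 + 2×1.31 = 10.27 m
R = A/P = 10.02/10.27 = 0.9758 m
Q = (1/n)·A·R^(2/3)·S^(1/2) = (1/0.023) × 10.02 × 0.9758^(2/3) × 0.00074^(1/2) = 11.66 m³/s
V = Q/A = 11.66/10.02 = 1.164 m/s

1.16 m/s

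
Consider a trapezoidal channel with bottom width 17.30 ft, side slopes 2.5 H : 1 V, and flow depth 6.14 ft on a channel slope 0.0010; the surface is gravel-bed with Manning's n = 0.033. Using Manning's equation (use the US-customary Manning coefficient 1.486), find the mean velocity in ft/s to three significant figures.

3.58 ft/s

A = (b + z·y)·y = (17.30 + 2.5×6.14)×6.14 = 200.5 ft²
P = b + 2y√(1+z²) = 17.30 + 2×6.14×√(1+2.5²) = 50.36 ft
R = A/P = 200.5/50.36 = 3.980 ft
Q = (1.486/n)·A·R^(2/3)·S^(1/2) = (1.486/0.033) × 200.5 × 3.980^(2/3) × 0.0010^(1/2) = 717.0 ft³/s
V = Q/A = 717.0/200.5 = 3.576 ft/s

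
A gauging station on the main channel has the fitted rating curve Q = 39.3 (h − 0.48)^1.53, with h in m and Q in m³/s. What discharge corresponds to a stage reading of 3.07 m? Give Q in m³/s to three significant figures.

Q = 39.3 × (3.07 − 0.48)^1.53 = 39.3 × 2.59^1.53 = 168.6 m³/s

169 m³/s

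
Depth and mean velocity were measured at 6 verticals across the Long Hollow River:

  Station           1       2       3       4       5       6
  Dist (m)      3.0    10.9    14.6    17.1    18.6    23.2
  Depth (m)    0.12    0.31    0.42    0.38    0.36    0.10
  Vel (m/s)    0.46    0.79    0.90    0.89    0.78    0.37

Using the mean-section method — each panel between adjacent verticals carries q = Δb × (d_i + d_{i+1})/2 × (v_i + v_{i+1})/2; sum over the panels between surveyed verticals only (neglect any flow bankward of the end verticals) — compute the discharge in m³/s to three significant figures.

Panel 1-2: Δb = 7.9 m, d̄ = (0.12+0.31)/2 = 0.215, v̄ = (0.46+0.79)/2 = 0.625 → q = 7.9×0.215×0.625 = 1.062 m³/s
Panel 2-3: Δb = 3.7 m, d̄ = (0.31+0.42)/2 = 0.365, v̄ = (0.79+0.90)/2 = 0.845 → q = 3.7×0.365×0.845 = 1.141 m³/s
Panel 3-4: Δb = 2.5 m, d̄ = (0.42+0.38)/2 = 0.4, v̄ = (0.90+0.89)/2 = 0.895 → q = 2.5×0.4×0.895 = 0.8950 m³/s
Panel 4-5: Δb = 1.5 m, d̄ = (0.38+0.36)/2 = 0.37, v̄ = (0.89+0.78)/2 = 0.835 → q = 1.5×0.37×0.835 = 0.4634 m³/s
Panel 5-6: Δb = 4.6 m, d̄ = (0.36+0.10)/2 = 0.23, v̄ = (0.78+0.37)/2 = 0.575 → q = 4.6×0.23×0.575 = 0.6084 m³/s
Q = Σ q = 4.170 m³/s

4.17 m³/s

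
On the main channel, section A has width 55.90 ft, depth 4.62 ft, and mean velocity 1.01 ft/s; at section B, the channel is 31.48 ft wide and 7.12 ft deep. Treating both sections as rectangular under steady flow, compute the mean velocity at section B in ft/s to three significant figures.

Q = A₁V₁ = (55.90×4.62) × 1.01 = 260.8 ft³/s
A₂ = 31.48 × 7.12 = 224.1 ft²
V₂ = Q/A₂ = 260.8/224.1 = 1.164 ft/s

1.16 ft/s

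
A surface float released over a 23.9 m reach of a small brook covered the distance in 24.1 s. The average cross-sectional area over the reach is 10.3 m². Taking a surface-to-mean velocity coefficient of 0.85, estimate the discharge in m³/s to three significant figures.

v_surface = L / t̄ = 23.9 / 24.1 = 0.9917 m/s
v_mean = 0.85 × 0.9917 = 0.8429 m/s
Q = A × v_mean = 10.3 × 0.8429 = 8.682 m³/s

8.68 m³/s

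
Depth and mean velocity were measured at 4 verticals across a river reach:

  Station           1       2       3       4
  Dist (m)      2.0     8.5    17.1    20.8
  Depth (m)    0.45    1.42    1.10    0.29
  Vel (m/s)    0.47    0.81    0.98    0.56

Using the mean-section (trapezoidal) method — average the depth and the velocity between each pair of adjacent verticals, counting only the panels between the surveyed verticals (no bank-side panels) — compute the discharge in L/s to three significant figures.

Panel 1-2: Δb = 6.5 m, d̄ = (0.45+1.42)/2 = 0.935, v̄ = (0.47+0.81)/2 = 0.64 → q = 6.5×0.935×0.64 = 3.890 m³/s
Panel 2-3: Δb = 8.6 m, d̄ = (1.42+1.10)/2 = 1.26, v̄ = (0.81+0.98)/2 = 0.895 → q = 8.6×1.26×0.895 = 9.698 m³/s
Panel 3-4: Δb = 3.7 m, d̄ = (1.10+0.29)/2 = 0.695, v̄ = (0.98+0.56)/2 = 0.77 → q = 3.7×0.695×0.77 = 1.980 m³/s
Q = Σ q = 15.57 m³/s
= 15.57 × 1000 = 15570 L/s

15600 L/s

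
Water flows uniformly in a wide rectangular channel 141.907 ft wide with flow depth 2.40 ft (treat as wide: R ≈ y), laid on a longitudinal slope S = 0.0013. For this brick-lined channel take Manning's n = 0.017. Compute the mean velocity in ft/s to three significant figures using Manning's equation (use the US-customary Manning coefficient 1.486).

5.65 ft/s

A = b·y = 141.907 × 2.40 = 340.6 ft²
Wide channel: R ≈ y = 2.40 ft
Q = (1.486/n)·A·R^(2/3)·S^(1/2) = (1.486/0.017) × 340.6 × 2.400^(2/3) × 0.0013^(1/2) = 1924 ft³/s
V = Q/A = 1924/340.6 = 5.650 ft/s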